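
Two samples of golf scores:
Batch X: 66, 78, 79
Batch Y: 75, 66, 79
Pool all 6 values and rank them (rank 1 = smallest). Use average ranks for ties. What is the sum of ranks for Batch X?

Sorted (ascending): 66, 66, 75, 78, 79, 79
The 2 values of 66 occupy positions 1–2 → average rank (1+2)/2 = 1.5.
The 2 values of 79 occupy positions 5–6 → average rank (5+6)/2 = 5.5.
Batch X values → pooled ranks: 66→1.5, 78→4, 79→5.5
Rank sum = 1.5 + 4 + 5.5 = 11

11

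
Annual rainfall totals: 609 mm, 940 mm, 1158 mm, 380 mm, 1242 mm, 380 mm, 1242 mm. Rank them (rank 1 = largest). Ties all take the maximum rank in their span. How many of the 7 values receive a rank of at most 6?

5

Sorted (descending): 1242, 1242, 1158, 940, 609, 380, 380
The 2 values of 1242 occupy positions 1–2 → each gets rank 2.
The 2 values of 380 occupy positions 6–7 → each gets rank 7.
Ranks ≤ 6: {2, 2, 3, 4, 5} → 5 values.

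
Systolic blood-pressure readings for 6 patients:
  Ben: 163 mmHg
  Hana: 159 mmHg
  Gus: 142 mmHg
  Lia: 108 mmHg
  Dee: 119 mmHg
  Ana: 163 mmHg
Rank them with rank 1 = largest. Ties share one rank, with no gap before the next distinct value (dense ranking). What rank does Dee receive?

Sorted (descending): 163, 163, 159, 142, 119, 108
The 2 values of 163 share dense rank 1.
Remaining distinct values take the next consecutive integers.
Dee has value 119 mmHg → rank 4.

4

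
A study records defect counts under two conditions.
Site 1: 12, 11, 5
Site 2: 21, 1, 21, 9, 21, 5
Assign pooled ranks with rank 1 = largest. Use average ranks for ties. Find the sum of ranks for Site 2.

28.5

Sorted (descending): 21, 21, 21, 12, 11, 9, 5, 5, 1
The 3 values of 21 occupy positions 1–3 → average rank 2.
The 2 values of 5 occupy positions 7–8 → average rank (7+8)/2 = 7.5.
Site 2 values → pooled ranks: 21→2, 1→9, 21→2, 9→6, 21→2, 5→7.5
Rank sum = 2 + 9 + 2 + 6 + 2 + 7.5 = 28.5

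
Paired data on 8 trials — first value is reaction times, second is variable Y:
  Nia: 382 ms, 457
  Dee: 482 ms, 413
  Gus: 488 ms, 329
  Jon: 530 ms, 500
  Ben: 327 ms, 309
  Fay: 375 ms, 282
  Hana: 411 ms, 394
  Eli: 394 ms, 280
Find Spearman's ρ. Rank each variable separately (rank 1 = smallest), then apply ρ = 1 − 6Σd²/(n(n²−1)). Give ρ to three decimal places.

Ranks of variable 1: 3, 6, 7, 8, 1, 2, 5, 4
Ranks of variable 2: 7, 6, 4, 8, 3, 2, 5, 1
d = r₁ − r₂: -4, 0, 3, 0, -2, 0, 0, 3
d²: 16, 0, 9, 0, 4, 0, 0, 9; Σd² = 38
ρ = 1 − 6·38/(8·63) = 1 − 228/504 = 0.548

0.548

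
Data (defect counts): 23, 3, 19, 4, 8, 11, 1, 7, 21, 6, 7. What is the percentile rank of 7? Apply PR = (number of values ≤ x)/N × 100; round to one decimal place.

54.5

N = 11.
Strictly below 7: 4. Equal to 7: 2.
PR = 6/11 × 100 = 54.5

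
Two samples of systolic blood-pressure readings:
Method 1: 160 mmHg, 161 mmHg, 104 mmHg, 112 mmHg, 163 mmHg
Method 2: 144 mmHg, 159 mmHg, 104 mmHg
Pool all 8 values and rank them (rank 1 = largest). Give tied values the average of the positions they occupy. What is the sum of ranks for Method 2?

Sorted (descending): 163, 161, 160, 159, 144, 112, 104, 104
The 2 values of 104 occupy positions 7–8 → average rank (7+8)/2 = 7.5.
Method 2 values → pooled ranks: 144→5, 159→4, 104→7.5
Rank sum = 5 + 4 + 7.5 = 16.5

16.5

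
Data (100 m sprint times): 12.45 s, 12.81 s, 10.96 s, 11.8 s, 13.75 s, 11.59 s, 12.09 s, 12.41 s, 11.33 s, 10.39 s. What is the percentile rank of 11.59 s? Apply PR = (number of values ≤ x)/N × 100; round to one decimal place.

N = 10.
Strictly below 11.59: 3. Equal to 11.59: 1.
PR = 4/10 × 100 = 40.0

40.0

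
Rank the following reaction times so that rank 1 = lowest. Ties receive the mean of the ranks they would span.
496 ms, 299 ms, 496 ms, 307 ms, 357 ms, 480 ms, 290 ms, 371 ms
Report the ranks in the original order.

Sorted (ascending): 290, 299, 307, 357, 371, 480, 496, 496
The 2 values of 496 occupy positions 7–8 → average rank (7+8)/2 = 7.5.

7.5, 2, 7.5, 3, 4, 6, 1, 5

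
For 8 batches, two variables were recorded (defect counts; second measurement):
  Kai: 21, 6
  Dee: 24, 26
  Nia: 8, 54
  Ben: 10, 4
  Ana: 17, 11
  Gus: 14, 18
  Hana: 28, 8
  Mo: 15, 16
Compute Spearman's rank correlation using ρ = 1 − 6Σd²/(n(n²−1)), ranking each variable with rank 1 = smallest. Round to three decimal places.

Ranks of variable 1: 6, 7, 1, 2, 5, 3, 8, 4
Ranks of variable 2: 2, 7, 8, 1, 4, 6, 3, 5
d = r₁ − r₂: 4, 0, -7, 1, 1, -3, 5, -1
d²: 16, 0, 49, 1, 1, 9, 25, 1; Σd² = 102
ρ = 1 − 6·102/(8·63) = 1 − 612/504 = -0.214

-0.214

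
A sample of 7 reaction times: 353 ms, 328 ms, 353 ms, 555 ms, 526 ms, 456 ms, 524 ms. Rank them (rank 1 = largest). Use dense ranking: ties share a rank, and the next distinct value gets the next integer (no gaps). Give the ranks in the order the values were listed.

5, 6, 5, 1, 2, 4, 3

Sorted (descending): 555, 526, 524, 456, 353, 353, 328
The 2 values of 353 share dense rank 5.
Remaining distinct values take the next consecutive integers.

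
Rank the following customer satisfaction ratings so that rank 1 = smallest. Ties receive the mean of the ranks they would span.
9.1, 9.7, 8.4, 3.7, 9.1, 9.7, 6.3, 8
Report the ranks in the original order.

5.5, 7.5, 4, 1, 5.5, 7.5, 2, 3

Sorted (ascending): 3.7, 6.3, 8, 8.4, 9.1, 9.1, 9.7, 9.7
The 2 values of 9.1 occupy positions 5–6 → average rank (5+6)/2 = 5.5.
The 2 values of 9.7 occupy positions 7–8 → average rank (7+8)/2 = 7.5.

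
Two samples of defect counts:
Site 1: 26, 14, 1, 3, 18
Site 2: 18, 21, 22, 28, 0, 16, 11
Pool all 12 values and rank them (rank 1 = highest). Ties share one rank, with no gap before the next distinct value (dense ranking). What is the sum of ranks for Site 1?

Sorted (descending): 28, 26, 22, 21, 18, 18, 16, 14, 11, 3, 1, 0
The 2 values of 18 share dense rank 5.
Remaining distinct values take the next consecutive integers.
Site 1 values → pooled ranks: 26→2, 14→7, 1→10, 3→9, 18→5
Rank sum = 2 + 7 + 10 + 9 + 5 = 33

33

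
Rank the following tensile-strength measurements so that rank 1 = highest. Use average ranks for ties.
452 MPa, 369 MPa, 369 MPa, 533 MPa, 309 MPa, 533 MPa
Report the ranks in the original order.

3, 4.5, 4.5, 1.5, 6, 1.5

Sorted (descending): 533, 533, 452, 369, 369, 309
The 2 values of 533 occupy positions 1–2 → average rank (1+2)/2 = 1.5.
The 2 values of 369 occupy positions 4–5 → average rank (4+5)/2 = 4.5.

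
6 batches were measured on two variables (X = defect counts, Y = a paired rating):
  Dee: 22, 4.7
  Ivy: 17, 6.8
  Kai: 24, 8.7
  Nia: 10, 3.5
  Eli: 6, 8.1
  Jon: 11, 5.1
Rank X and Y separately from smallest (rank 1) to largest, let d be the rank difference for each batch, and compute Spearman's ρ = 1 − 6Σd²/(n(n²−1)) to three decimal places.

Ranks of variable 1: 5, 4, 6, 2, 1, 3
Ranks of variable 2: 2, 4, 6, 1, 5, 3
d = r₁ − r₂: 3, 0, 0, 1, -4, 0
d²: 9, 0, 0, 1, 16, 0; Σd² = 26
ρ = 1 − 6·26/(6·35) = 1 − 156/210 = 0.257

0.257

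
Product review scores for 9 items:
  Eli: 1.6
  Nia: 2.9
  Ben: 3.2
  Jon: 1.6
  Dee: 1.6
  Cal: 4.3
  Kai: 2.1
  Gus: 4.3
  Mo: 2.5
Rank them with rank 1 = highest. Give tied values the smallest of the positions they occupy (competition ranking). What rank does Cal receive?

1

Sorted (descending): 4.3, 4.3, 3.2, 2.9, 2.5, 2.1, 1.6, 1.6, 1.6
The 2 values of 4.3 occupy positions 1–2 → each gets rank 1.
The 3 values of 1.6 occupy positions 7–9 → each gets rank 7.
Cal has value 4.3 → rank 1.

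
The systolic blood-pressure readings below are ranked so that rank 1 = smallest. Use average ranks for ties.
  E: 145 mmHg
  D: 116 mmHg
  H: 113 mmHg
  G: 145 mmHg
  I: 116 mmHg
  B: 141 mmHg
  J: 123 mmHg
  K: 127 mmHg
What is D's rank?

Sorted (ascending): 113, 116, 116, 123, 127, 141, 145, 145
The 2 values of 116 occupy positions 2–3 → average rank (2+3)/2 = 2.5.
The 2 values of 145 occupy positions 7–8 → average rank (7+8)/2 = 7.5.
D has value 116 mmHg → rank 2.5.

2.5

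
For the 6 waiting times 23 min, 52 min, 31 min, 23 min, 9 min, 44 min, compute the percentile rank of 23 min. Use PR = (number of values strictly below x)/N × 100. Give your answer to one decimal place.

N = 6.
Strictly below 23: 1. Equal to 23: 2.
PR = 1/6 × 100 = 16.7

16.7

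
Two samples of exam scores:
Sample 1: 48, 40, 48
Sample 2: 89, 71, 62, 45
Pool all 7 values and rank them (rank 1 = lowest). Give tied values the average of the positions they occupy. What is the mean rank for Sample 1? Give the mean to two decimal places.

2.67

Sorted (ascending): 40, 45, 48, 48, 62, 71, 89
The 2 values of 48 occupy positions 3–4 → average rank (3+4)/2 = 3.5.
Sample 1 values → pooled ranks: 48→3.5, 40→1, 48→3.5
Mean rank = (3.5 + 1 + 3.5) / 3 = 2.67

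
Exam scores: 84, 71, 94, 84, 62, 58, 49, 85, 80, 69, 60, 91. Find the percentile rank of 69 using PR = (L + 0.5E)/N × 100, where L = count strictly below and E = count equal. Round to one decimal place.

N = 12.
Strictly below 69: 4. Equal to 69: 1.
PR = (4 + 0.5·1)/12 × 100 = 37.5

37.5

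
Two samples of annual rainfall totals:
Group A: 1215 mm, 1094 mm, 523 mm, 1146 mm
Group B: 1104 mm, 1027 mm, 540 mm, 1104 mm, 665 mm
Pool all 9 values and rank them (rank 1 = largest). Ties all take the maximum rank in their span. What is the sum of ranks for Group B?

Sorted (descending): 1215, 1146, 1104, 1104, 1094, 1027, 665, 540, 523
The 2 values of 1104 occupy positions 3–4 → each gets rank 4.
Group B values → pooled ranks: 1104→4, 1027→6, 540→8, 1104→4, 665→7
Rank sum = 4 + 6 + 8 + 4 + 7 = 29

29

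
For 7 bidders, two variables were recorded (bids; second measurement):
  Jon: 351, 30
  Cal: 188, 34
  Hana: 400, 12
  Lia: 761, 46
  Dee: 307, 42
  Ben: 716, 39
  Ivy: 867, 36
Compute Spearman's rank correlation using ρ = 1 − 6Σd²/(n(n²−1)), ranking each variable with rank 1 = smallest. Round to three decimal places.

Ranks of variable 1: 3, 1, 4, 6, 2, 5, 7
Ranks of variable 2: 2, 3, 1, 7, 6, 5, 4
d = r₁ − r₂: 1, -2, 3, -1, -4, 0, 3
d²: 1, 4, 9, 1, 16, 0, 9; Σd² = 40
ρ = 1 − 6·40/(7·48) = 1 − 240/336 = 0.286

0.286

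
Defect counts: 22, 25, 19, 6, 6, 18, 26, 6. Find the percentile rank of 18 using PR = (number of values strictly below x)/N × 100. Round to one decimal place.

N = 8.
Strictly below 18: 3. Equal to 18: 1.
PR = 3/8 × 100 = 37.5

37.5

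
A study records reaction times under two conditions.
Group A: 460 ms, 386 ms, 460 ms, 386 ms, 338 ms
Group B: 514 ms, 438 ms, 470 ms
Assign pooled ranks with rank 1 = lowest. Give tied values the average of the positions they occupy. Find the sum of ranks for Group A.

17

Sorted (ascending): 338, 386, 386, 438, 460, 460, 470, 514
The 2 values of 386 occupy positions 2–3 → average rank (2+3)/2 = 2.5.
The 2 values of 460 occupy positions 5–6 → average rank (5+6)/2 = 5.5.
Group A values → pooled ranks: 460→5.5, 386→2.5, 460→5.5, 386→2.5, 338→1
Rank sum = 5.5 + 2.5 + 5.5 + 2.5 + 1 = 17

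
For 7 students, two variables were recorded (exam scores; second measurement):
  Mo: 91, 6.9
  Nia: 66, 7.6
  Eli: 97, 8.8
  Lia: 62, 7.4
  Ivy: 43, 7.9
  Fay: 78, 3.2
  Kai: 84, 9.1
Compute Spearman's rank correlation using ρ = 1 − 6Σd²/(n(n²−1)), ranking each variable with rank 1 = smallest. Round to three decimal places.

0.143

Ranks of variable 1: 6, 3, 7, 2, 1, 4, 5
Ranks of variable 2: 2, 4, 6, 3, 5, 1, 7
d = r₁ − r₂: 4, -1, 1, -1, -4, 3, -2
d²: 16, 1, 1, 1, 16, 9, 4; Σd² = 48
ρ = 1 − 6·48/(7·48) = 1 − 288/336 = 0.143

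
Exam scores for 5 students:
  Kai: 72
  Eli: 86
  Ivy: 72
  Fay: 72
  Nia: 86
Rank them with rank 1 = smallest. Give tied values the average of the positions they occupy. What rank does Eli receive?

4.5

Sorted (ascending): 72, 72, 72, 86, 86
The 3 values of 72 occupy positions 1–3 → average rank 2.
The 2 values of 86 occupy positions 4–5 → average rank (4+5)/2 = 4.5.
Eli has value 86 → rank 4.5.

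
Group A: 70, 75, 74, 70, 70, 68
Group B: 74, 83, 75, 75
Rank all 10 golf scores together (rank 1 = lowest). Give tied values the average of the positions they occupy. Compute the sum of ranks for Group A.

Sorted (ascending): 68, 70, 70, 70, 74, 74, 75, 75, 75, 83
The 3 values of 70 occupy positions 2–4 → average rank 3.
The 2 values of 74 occupy positions 5–6 → average rank (5+6)/2 = 5.5.
The 3 values of 75 occupy positions 7–9 → average rank 8.
Group A values → pooled ranks: 70→3, 75→8, 74→5.5, 70→3, 70→3, 68→1
Rank sum = 3 + 8 + 5.5 + 3 + 3 + 1 = 23.5

23.5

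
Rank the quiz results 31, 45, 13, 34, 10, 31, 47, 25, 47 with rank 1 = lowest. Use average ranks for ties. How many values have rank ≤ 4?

3

Sorted (ascending): 10, 13, 25, 31, 31, 34, 45, 47, 47
The 2 values of 31 occupy positions 4–5 → average rank (4+5)/2 = 4.5.
The 2 values of 47 occupy positions 8–9 → average rank (8+9)/2 = 8.5.
Ranks ≤ 4: {1, 2, 3} → 3 values.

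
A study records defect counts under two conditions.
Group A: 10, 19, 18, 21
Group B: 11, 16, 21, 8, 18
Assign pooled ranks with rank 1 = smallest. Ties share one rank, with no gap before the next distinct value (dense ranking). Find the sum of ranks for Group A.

20

Sorted (ascending): 8, 10, 11, 16, 18, 18, 19, 21, 21
The 2 values of 18 share dense rank 5.
The 2 values of 21 share dense rank 7.
Remaining distinct values take the next consecutive integers.
Group A values → pooled ranks: 10→2, 19→6, 18→5, 21→7
Rank sum = 2 + 6 + 5 + 7 = 20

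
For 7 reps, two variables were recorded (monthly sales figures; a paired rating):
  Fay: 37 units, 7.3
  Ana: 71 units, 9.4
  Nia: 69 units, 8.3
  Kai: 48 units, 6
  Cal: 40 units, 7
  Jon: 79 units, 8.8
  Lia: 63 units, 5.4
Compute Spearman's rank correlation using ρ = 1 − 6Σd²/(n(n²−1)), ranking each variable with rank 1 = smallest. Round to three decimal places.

0.607

Ranks of variable 1: 1, 6, 5, 3, 2, 7, 4
Ranks of variable 2: 4, 7, 5, 2, 3, 6, 1
d = r₁ − r₂: -3, -1, 0, 1, -1, 1, 3
d²: 9, 1, 0, 1, 1, 1, 9; Σd² = 22
ρ = 1 − 6·22/(7·48) = 1 − 132/336 = 0.607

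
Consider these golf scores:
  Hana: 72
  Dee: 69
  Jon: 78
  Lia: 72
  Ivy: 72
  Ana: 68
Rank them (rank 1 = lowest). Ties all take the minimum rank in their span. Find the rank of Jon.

6

Sorted (ascending): 68, 69, 72, 72, 72, 78
The 3 values of 72 occupy positions 3–5 → each gets rank 3.
Jon has value 78 → rank 6.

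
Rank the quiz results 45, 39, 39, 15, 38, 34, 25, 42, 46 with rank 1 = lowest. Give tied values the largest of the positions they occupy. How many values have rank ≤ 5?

Sorted (ascending): 15, 25, 34, 38, 39, 39, 42, 45, 46
The 2 values of 39 occupy positions 5–6 → each gets rank 6.
Ranks ≤ 5: {1, 2, 3, 4} → 4 values.

4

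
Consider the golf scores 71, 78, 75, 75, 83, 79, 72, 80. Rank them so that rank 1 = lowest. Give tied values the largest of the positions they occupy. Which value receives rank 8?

83

Sorted (ascending): 71, 72, 75, 75, 78, 79, 80, 83
The 2 values of 75 occupy positions 3–4 → each gets rank 4.
Rank 8 → value 83.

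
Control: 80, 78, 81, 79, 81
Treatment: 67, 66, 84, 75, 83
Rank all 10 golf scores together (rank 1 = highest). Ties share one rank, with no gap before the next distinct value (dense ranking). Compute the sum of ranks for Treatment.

Sorted (descending): 84, 83, 81, 81, 80, 79, 78, 75, 67, 66
The 2 values of 81 share dense rank 3.
Remaining distinct values take the next consecutive integers.
Treatment values → pooled ranks: 67→8, 66→9, 84→1, 75→7, 83→2
Rank sum = 8 + 9 + 1 + 7 + 2 = 27

27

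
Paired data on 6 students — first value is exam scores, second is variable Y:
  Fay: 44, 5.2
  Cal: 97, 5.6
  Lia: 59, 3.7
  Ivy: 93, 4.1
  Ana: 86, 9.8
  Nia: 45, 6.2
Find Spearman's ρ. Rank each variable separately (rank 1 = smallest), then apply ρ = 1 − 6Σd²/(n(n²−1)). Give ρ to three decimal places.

0.029

Ranks of variable 1: 1, 6, 3, 5, 4, 2
Ranks of variable 2: 3, 4, 1, 2, 6, 5
d = r₁ − r₂: -2, 2, 2, 3, -2, -3
d²: 4, 4, 4, 9, 4, 9; Σd² = 34
ρ = 1 − 6·34/(6·35) = 1 − 204/210 = 0.029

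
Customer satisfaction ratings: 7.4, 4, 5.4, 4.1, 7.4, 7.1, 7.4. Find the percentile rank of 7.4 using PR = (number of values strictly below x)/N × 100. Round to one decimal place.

N = 7.
Strictly below 7.4: 4. Equal to 7.4: 3.
PR = 4/7 × 100 = 57.1

57.1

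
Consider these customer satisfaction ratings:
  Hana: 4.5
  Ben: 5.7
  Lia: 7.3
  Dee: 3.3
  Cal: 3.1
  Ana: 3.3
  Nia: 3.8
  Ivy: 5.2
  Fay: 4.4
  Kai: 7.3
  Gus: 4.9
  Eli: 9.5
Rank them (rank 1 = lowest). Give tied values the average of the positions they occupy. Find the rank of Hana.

Sorted (ascending): 3.1, 3.3, 3.3, 3.8, 4.4, 4.5, 4.9, 5.2, 5.7, 7.3, 7.3, 9.5
The 2 values of 3.3 occupy positions 2–3 → average rank (2+3)/2 = 2.5.
The 2 values of 7.3 occupy positions 10–11 → average rank (10+11)/2 = 10.5.
Hana has value 4.5 → rank 6.

6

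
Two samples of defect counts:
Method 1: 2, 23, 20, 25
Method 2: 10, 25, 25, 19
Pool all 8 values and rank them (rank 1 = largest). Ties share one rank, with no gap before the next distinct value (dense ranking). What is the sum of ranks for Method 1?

Sorted (descending): 25, 25, 25, 23, 20, 19, 10, 2
The 3 values of 25 share dense rank 1.
Remaining distinct values take the next consecutive integers.
Method 1 values → pooled ranks: 2→6, 23→2, 20→3, 25→1
Rank sum = 6 + 2 + 3 + 1 = 12

12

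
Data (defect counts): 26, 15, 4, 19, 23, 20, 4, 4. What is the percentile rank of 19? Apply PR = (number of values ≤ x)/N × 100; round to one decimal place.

N = 8.
Strictly below 19: 4. Equal to 19: 1.
PR = 5/8 × 100 = 62.5

62.5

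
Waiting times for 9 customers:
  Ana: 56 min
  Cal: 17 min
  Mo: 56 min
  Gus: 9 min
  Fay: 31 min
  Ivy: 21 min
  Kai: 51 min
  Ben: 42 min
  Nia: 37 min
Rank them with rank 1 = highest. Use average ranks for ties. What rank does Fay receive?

6

Sorted (descending): 56, 56, 51, 42, 37, 31, 21, 17, 9
The 2 values of 56 occupy positions 1–2 → average rank (1+2)/2 = 1.5.
Fay has value 31 min → rank 6.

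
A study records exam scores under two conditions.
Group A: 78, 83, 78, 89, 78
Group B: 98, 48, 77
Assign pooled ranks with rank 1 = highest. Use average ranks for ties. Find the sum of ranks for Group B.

Sorted (descending): 98, 89, 83, 78, 78, 78, 77, 48
The 3 values of 78 occupy positions 4–6 → average rank 5.
Group B values → pooled ranks: 98→1, 48→8, 77→7
Rank sum = 1 + 8 + 7 = 16

16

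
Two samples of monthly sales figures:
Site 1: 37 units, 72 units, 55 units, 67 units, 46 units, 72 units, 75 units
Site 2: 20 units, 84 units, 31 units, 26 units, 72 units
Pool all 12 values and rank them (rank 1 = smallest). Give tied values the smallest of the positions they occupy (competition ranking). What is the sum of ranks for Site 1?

49

Sorted (ascending): 20, 26, 31, 37, 46, 55, 67, 72, 72, 72, 75, 84
The 3 values of 72 occupy positions 8–10 → each gets rank 8.
Site 1 values → pooled ranks: 37→4, 72→8, 55→6, 67→7, 46→5, 72→8, 75→11
Rank sum = 4 + 8 + 6 + 7 + 5 + 8 + 11 = 49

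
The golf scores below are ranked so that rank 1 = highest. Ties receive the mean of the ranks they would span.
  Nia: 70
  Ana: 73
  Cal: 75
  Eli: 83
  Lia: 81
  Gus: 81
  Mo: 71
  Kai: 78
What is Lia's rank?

2.5

Sorted (descending): 83, 81, 81, 78, 75, 73, 71, 70
The 2 values of 81 occupy positions 2–3 → average rank (2+3)/2 = 2.5.
Lia has value 81 → rank 2.5.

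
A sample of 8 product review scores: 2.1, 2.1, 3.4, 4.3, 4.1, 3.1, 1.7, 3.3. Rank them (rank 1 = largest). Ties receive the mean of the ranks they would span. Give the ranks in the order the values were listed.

6.5, 6.5, 3, 1, 2, 5, 8, 4

Sorted (descending): 4.3, 4.1, 3.4, 3.3, 3.1, 2.1, 2.1, 1.7
The 2 values of 2.1 occupy positions 6–7 → average rank (6+7)/2 = 6.5.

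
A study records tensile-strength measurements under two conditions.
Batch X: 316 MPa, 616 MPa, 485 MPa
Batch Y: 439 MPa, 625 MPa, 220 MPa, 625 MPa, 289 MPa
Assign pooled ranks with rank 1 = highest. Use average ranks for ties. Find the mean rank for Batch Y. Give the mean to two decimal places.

Sorted (descending): 625, 625, 616, 485, 439, 316, 289, 220
The 2 values of 625 occupy positions 1–2 → average rank (1+2)/2 = 1.5.
Batch Y values → pooled ranks: 439→5, 625→1.5, 220→8, 625→1.5, 289→7
Mean rank = (5 + 1.5 + 8 + 1.5 + 7) / 5 = 4.60

4.60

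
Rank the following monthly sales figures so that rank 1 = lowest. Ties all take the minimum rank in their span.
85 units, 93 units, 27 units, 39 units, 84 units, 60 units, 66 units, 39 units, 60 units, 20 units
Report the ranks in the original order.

9, 10, 2, 3, 8, 5, 7, 3, 5, 1

Sorted (ascending): 20, 27, 39, 39, 60, 60, 66, 84, 85, 93
The 2 values of 39 occupy positions 3–4 → each gets rank 3.
The 2 values of 60 occupy positions 5–6 → each gets rank 5.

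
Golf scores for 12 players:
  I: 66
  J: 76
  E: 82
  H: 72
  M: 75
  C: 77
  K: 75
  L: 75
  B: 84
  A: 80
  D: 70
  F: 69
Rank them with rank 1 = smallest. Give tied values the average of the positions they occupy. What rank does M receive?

Sorted (ascending): 66, 69, 70, 72, 75, 75, 75, 76, 77, 80, 82, 84
The 3 values of 75 occupy positions 5–7 → average rank 6.
M has value 75 → rank 6.

6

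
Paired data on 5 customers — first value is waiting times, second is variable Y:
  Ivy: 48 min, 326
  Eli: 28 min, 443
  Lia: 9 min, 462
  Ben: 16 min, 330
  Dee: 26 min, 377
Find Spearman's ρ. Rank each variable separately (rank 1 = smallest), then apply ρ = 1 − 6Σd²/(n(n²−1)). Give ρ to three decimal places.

Ranks of variable 1: 5, 4, 1, 2, 3
Ranks of variable 2: 1, 4, 5, 2, 3
d = r₁ − r₂: 4, 0, -4, 0, 0
d²: 16, 0, 16, 0, 0; Σd² = 32
ρ = 1 − 6·32/(5·24) = 1 − 192/120 = -0.600

-0.600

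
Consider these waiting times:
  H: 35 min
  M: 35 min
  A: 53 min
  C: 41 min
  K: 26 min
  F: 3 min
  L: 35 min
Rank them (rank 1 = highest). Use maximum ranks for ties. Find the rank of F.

7

Sorted (descending): 53, 41, 35, 35, 35, 26, 3
The 3 values of 35 occupy positions 3–5 → each gets rank 5.
F has value 3 min → rank 7.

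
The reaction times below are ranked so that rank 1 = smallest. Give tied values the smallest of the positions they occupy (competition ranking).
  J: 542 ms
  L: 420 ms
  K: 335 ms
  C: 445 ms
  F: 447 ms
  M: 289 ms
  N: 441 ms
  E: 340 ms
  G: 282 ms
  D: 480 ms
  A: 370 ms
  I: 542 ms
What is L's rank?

Sorted (ascending): 282, 289, 335, 340, 370, 420, 441, 445, 447, 480, 542, 542
The 2 values of 542 occupy positions 11–12 → each gets rank 11.
L has value 420 ms → rank 6.

6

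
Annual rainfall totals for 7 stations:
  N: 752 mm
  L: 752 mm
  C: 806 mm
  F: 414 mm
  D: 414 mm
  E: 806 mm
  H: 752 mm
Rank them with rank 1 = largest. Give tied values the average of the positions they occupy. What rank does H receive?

Sorted (descending): 806, 806, 752, 752, 752, 414, 414
The 2 values of 806 occupy positions 1–2 → average rank (1+2)/2 = 1.5.
The 3 values of 752 occupy positions 3–5 → average rank 4.
The 2 values of 414 occupy positions 6–7 → average rank (6+7)/2 = 6.5.
H has value 752 mm → rank 4.

4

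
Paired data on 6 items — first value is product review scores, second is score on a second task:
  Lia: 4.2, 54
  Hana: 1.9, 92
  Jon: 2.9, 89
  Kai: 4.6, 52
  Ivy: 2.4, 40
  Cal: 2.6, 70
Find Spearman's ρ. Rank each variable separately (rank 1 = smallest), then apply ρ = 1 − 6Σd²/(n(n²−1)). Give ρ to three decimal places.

Ranks of variable 1: 5, 1, 4, 6, 2, 3
Ranks of variable 2: 3, 6, 5, 2, 1, 4
d = r₁ − r₂: 2, -5, -1, 4, 1, -1
d²: 4, 25, 1, 16, 1, 1; Σd² = 48
ρ = 1 − 6·48/(6·35) = 1 − 288/210 = -0.371

-0.371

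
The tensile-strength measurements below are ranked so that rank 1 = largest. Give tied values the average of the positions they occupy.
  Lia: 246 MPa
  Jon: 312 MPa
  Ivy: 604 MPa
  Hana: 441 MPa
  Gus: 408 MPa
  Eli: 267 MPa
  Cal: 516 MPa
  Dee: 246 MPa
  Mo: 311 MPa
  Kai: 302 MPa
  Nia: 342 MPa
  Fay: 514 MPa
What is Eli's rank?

10

Sorted (descending): 604, 516, 514, 441, 408, 342, 312, 311, 302, 267, 246, 246
The 2 values of 246 occupy positions 11–12 → average rank (11+12)/2 = 11.5.
Eli has value 267 MPa → rank 10.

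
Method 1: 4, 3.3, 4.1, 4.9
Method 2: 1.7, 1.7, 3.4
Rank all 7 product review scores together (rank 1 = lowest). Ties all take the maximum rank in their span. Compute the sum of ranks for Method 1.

21

Sorted (ascending): 1.7, 1.7, 3.3, 3.4, 4, 4.1, 4.9
The 2 values of 1.7 occupy positions 1–2 → each gets rank 2.
Method 1 values → pooled ranks: 4→5, 3.3→3, 4.1→6, 4.9→7
Rank sum = 5 + 3 + 6 + 7 = 21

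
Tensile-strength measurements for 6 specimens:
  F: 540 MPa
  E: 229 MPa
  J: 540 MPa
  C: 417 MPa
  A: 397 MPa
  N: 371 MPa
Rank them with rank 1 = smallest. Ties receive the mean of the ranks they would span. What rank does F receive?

Sorted (ascending): 229, 371, 397, 417, 540, 540
The 2 values of 540 occupy positions 5–6 → average rank (5+6)/2 = 5.5.
F has value 540 MPa → rank 5.5.

5.5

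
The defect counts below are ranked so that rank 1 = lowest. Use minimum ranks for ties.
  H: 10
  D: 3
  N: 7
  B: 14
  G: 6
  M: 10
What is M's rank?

4

Sorted (ascending): 3, 6, 7, 10, 10, 14
The 2 values of 10 occupy positions 4–5 → each gets rank 4.
M has value 10 → rank 4.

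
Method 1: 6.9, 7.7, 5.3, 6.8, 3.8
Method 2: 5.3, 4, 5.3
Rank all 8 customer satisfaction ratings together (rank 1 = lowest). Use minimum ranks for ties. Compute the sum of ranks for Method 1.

25

Sorted (ascending): 3.8, 4, 5.3, 5.3, 5.3, 6.8, 6.9, 7.7
The 3 values of 5.3 occupy positions 3–5 → each gets rank 3.
Method 1 values → pooled ranks: 6.9→7, 7.7→8, 5.3→3, 6.8→6, 3.8→1
Rank sum = 7 + 8 + 3 + 6 + 1 = 25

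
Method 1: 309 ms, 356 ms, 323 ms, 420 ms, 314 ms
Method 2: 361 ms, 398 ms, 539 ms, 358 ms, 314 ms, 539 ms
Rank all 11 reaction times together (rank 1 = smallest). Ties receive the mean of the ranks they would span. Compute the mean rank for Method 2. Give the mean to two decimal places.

Sorted (ascending): 309, 314, 314, 323, 356, 358, 361, 398, 420, 539, 539
The 2 values of 314 occupy positions 2–3 → average rank (2+3)/2 = 2.5.
The 2 values of 539 occupy positions 10–11 → average rank (10+11)/2 = 10.5.
Method 2 values → pooled ranks: 361→7, 398→8, 539→10.5, 358→6, 314→2.5, 539→10.5
Mean rank = (7 + 8 + 10.5 + 6 + 2.5 + 10.5) / 6 = 7.42

7.42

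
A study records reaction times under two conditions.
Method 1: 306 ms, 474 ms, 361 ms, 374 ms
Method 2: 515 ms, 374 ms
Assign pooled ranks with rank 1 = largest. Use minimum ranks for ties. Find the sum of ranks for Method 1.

Sorted (descending): 515, 474, 374, 374, 361, 306
The 2 values of 374 occupy positions 3–4 → each gets rank 3.
Method 1 values → pooled ranks: 306→6, 474→2, 361→5, 374→3
Rank sum = 6 + 2 + 5 + 3 = 16

16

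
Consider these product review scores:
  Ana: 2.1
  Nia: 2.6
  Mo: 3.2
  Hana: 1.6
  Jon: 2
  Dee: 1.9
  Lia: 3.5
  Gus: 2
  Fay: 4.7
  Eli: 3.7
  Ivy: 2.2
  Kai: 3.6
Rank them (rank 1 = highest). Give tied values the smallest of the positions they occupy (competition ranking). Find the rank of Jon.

Sorted (descending): 4.7, 3.7, 3.6, 3.5, 3.2, 2.6, 2.2, 2.1, 2, 2, 1.9, 1.6
The 2 values of 2 occupy positions 9–10 → each gets rank 9.
Jon has value 2 → rank 9.

9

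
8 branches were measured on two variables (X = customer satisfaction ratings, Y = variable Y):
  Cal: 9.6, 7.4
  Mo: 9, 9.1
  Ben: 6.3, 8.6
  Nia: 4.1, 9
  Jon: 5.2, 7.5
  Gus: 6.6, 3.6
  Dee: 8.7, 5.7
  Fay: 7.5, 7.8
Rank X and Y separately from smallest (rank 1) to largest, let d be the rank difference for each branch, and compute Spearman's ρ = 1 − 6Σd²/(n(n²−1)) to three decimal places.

-0.190

Ranks of variable 1: 8, 7, 3, 1, 2, 4, 6, 5
Ranks of variable 2: 3, 8, 6, 7, 4, 1, 2, 5
d = r₁ − r₂: 5, -1, -3, -6, -2, 3, 4, 0
d²: 25, 1, 9, 36, 4, 9, 16, 0; Σd² = 100
ρ = 1 − 6·100/(8·63) = 1 − 600/504 = -0.190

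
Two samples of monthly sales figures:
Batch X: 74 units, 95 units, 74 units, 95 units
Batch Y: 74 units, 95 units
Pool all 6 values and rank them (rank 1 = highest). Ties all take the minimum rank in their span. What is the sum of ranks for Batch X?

Sorted (descending): 95, 95, 95, 74, 74, 74
The 3 values of 95 occupy positions 1–3 → each gets rank 1.
The 3 values of 74 occupy positions 4–6 → each gets rank 4.
Batch X values → pooled ranks: 74→4, 95→1, 74→4, 95→1
Rank sum = 4 + 1 + 4 + 1 = 10

10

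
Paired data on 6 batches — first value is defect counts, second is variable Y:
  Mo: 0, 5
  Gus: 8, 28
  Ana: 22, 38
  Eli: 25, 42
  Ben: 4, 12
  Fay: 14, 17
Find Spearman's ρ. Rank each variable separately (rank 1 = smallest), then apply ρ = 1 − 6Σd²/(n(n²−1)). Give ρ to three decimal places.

Ranks of variable 1: 1, 3, 5, 6, 2, 4
Ranks of variable 2: 1, 4, 5, 6, 2, 3
d = r₁ − r₂: 0, -1, 0, 0, 0, 1
d²: 0, 1, 0, 0, 0, 1; Σd² = 2
ρ = 1 − 6·2/(6·35) = 1 − 12/210 = 0.943

0.943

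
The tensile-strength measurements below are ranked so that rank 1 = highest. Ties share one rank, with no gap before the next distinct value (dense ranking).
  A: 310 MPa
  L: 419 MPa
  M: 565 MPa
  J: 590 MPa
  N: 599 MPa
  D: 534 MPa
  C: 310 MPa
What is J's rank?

2

Sorted (descending): 599, 590, 565, 534, 419, 310, 310
The 2 values of 310 share dense rank 6.
Remaining distinct values take the next consecutive integers.
J has value 590 MPa → rank 2.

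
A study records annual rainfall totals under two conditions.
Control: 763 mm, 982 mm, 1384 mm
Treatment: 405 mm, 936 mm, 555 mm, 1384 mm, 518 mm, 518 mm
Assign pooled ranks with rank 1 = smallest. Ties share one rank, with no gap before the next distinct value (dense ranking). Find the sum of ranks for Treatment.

Sorted (ascending): 405, 518, 518, 555, 763, 936, 982, 1384, 1384
The 2 values of 518 share dense rank 2.
The 2 values of 1384 share dense rank 7.
Remaining distinct values take the next consecutive integers.
Treatment values → pooled ranks: 405→1, 936→5, 555→3, 1384→7, 518→2, 518→2
Rank sum = 1 + 5 + 3 + 7 + 2 + 2 = 20

20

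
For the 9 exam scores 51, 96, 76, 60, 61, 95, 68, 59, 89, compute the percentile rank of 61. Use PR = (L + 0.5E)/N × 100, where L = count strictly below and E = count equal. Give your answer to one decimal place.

N = 9.
Strictly below 61: 3. Equal to 61: 1.
PR = (3 + 0.5·1)/9 × 100 = 38.9

38.9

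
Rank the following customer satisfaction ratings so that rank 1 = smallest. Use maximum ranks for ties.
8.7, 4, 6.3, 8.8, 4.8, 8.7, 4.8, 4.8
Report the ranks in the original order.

7, 1, 5, 8, 4, 7, 4, 4

Sorted (ascending): 4, 4.8, 4.8, 4.8, 6.3, 8.7, 8.7, 8.8
The 3 values of 4.8 occupy positions 2–4 → each gets rank 4.
The 2 values of 8.7 occupy positions 6–7 → each gets rank 7.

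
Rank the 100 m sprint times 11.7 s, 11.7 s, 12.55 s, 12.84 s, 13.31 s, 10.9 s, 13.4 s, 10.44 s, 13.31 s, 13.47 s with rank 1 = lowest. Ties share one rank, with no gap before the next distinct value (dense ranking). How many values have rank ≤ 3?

Sorted (ascending): 10.44, 10.9, 11.7, 11.7, 12.55, 12.84, 13.31, 13.31, 13.4, 13.47
The 2 values of 11.7 share dense rank 3.
The 2 values of 13.31 share dense rank 6.
Remaining distinct values take the next consecutive integers.
Ranks ≤ 3: {1, 2, 3, 3} → 4 values.

4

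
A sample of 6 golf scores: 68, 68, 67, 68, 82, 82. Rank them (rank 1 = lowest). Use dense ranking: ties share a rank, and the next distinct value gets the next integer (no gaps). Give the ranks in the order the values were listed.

Sorted (ascending): 67, 68, 68, 68, 82, 82
The 3 values of 68 share dense rank 2.
The 2 values of 82 share dense rank 3.
Remaining distinct values take the next consecutive integers.

2, 2, 1, 2, 3, 3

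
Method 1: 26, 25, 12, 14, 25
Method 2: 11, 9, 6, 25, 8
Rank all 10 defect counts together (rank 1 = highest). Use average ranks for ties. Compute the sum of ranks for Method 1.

18

Sorted (descending): 26, 25, 25, 25, 14, 12, 11, 9, 8, 6
The 3 values of 25 occupy positions 2–4 → average rank 3.
Method 1 values → pooled ranks: 26→1, 25→3, 12→6, 14→5, 25→3
Rank sum = 1 + 3 + 6 + 5 + 3 = 18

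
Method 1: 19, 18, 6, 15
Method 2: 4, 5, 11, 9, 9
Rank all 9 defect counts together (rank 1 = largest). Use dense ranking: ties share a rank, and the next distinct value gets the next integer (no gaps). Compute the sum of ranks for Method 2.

29

Sorted (descending): 19, 18, 15, 11, 9, 9, 6, 5, 4
The 2 values of 9 share dense rank 5.
Remaining distinct values take the next consecutive integers.
Method 2 values → pooled ranks: 4→8, 5→7, 11→4, 9→5, 9→5
Rank sum = 8 + 7 + 4 + 5 + 5 = 29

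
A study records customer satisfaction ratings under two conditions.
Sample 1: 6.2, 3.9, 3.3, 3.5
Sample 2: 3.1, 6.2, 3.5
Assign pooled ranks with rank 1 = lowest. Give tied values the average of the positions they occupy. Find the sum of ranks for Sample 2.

Sorted (ascending): 3.1, 3.3, 3.5, 3.5, 3.9, 6.2, 6.2
The 2 values of 3.5 occupy positions 3–4 → average rank (3+4)/2 = 3.5.
The 2 values of 6.2 occupy positions 6–7 → average rank (6+7)/2 = 6.5.
Sample 2 values → pooled ranks: 3.1→1, 6.2→6.5, 3.5→3.5
Rank sum = 1 + 6.5 + 3.5 = 11

11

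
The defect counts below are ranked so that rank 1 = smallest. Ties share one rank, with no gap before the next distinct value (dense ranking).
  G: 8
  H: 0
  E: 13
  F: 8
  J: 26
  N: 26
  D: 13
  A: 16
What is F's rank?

2

Sorted (ascending): 0, 8, 8, 13, 13, 16, 26, 26
The 2 values of 8 share dense rank 2.
The 2 values of 13 share dense rank 3.
The 2 values of 26 share dense rank 5.
Remaining distinct values take the next consecutive integers.
F has value 8 → rank 2.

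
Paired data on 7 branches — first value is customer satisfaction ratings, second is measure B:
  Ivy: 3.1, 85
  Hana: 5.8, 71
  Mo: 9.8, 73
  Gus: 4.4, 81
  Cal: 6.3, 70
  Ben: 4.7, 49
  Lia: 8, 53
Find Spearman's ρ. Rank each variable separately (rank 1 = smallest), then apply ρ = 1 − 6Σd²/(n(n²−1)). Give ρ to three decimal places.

-0.429

Ranks of variable 1: 1, 4, 7, 2, 5, 3, 6
Ranks of variable 2: 7, 4, 5, 6, 3, 1, 2
d = r₁ − r₂: -6, 0, 2, -4, 2, 2, 4
d²: 36, 0, 4, 16, 4, 4, 16; Σd² = 80
ρ = 1 − 6·80/(7·48) = 1 − 480/336 = -0.429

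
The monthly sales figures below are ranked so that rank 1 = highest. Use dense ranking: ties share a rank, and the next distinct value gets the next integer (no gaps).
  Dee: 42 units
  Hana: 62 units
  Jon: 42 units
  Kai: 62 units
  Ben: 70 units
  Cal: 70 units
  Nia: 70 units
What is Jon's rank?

Sorted (descending): 70, 70, 70, 62, 62, 42, 42
The 3 values of 70 share dense rank 1.
The 2 values of 62 share dense rank 2.
The 2 values of 42 share dense rank 3.
Jon has value 42 units → rank 3.

3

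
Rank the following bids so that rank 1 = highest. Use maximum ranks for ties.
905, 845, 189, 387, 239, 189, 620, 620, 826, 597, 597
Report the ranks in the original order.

1, 2, 11, 8, 9, 11, 5, 5, 3, 7, 7

Sorted (descending): 905, 845, 826, 620, 620, 597, 597, 387, 239, 189, 189
The 2 values of 620 occupy positions 4–5 → each gets rank 5.
The 2 values of 597 occupy positions 6–7 → each gets rank 7.
The 2 values of 189 occupy positions 10–11 → each gets rank 11.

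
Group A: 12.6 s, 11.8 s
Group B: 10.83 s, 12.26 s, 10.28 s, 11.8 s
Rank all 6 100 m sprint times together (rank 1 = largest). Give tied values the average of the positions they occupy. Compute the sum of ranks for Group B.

Sorted (descending): 12.6, 12.26, 11.8, 11.8, 10.83, 10.28
The 2 values of 11.8 occupy positions 3–4 → average rank (3+4)/2 = 3.5.
Group B values → pooled ranks: 10.83→5, 12.26→2, 10.28→6, 11.8→3.5
Rank sum = 5 + 2 + 6 + 3.5 = 16.5

16.5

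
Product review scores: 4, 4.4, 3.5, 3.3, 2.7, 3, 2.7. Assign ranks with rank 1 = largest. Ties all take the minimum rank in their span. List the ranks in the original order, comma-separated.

Sorted (descending): 4.4, 4, 3.5, 3.3, 3, 2.7, 2.7
The 2 values of 2.7 occupy positions 6–7 → each gets rank 6.

2, 1, 3, 4, 6, 5, 6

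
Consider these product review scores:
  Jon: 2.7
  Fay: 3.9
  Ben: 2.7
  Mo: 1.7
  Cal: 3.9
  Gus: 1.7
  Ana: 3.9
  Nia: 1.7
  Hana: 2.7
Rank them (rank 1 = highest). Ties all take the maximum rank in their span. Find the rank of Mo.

9

Sorted (descending): 3.9, 3.9, 3.9, 2.7, 2.7, 2.7, 1.7, 1.7, 1.7
The 3 values of 3.9 occupy positions 1–3 → each gets rank 3.
The 3 values of 2.7 occupy positions 4–6 → each gets rank 6.
The 3 values of 1.7 occupy positions 7–9 → each gets rank 9.
Mo has value 1.7 → rank 9.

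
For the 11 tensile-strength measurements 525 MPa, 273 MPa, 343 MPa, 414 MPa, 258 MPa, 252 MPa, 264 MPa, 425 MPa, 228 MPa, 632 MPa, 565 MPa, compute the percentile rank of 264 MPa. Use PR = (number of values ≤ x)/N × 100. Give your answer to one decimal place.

N = 11.
Strictly below 264: 3. Equal to 264: 1.
PR = 4/11 × 100 = 36.4

36.4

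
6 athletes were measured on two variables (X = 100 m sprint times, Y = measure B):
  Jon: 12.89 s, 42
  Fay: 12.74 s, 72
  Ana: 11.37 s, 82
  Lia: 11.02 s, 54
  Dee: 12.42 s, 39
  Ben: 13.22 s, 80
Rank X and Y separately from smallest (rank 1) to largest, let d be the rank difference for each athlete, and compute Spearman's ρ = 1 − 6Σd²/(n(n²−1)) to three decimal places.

Ranks of variable 1: 5, 4, 2, 1, 3, 6
Ranks of variable 2: 2, 4, 6, 3, 1, 5
d = r₁ − r₂: 3, 0, -4, -2, 2, 1
d²: 9, 0, 16, 4, 4, 1; Σd² = 34
ρ = 1 − 6·34/(6·35) = 1 − 204/210 = 0.029

0.029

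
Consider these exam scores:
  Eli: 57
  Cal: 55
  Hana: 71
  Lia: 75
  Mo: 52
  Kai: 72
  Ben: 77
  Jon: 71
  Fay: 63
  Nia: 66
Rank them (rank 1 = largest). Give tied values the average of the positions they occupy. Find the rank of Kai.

3

Sorted (descending): 77, 75, 72, 71, 71, 66, 63, 57, 55, 52
The 2 values of 71 occupy positions 4–5 → average rank (4+5)/2 = 4.5.
Kai has value 72 → rank 3.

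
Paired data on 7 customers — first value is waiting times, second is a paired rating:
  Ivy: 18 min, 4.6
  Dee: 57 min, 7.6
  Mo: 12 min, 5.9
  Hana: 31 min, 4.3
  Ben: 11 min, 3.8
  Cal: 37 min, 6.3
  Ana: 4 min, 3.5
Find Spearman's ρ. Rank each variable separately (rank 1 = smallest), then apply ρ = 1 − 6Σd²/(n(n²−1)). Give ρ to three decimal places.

0.857

Ranks of variable 1: 4, 7, 3, 5, 2, 6, 1
Ranks of variable 2: 4, 7, 5, 3, 2, 6, 1
d = r₁ − r₂: 0, 0, -2, 2, 0, 0, 0
d²: 0, 0, 4, 4, 0, 0, 0; Σd² = 8
ρ = 1 − 6·8/(7·48) = 1 − 48/336 = 0.857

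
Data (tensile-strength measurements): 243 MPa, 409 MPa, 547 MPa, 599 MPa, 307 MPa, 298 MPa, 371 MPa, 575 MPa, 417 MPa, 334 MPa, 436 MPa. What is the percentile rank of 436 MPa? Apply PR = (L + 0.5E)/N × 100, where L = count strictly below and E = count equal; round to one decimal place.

N = 11.
Strictly below 436: 7. Equal to 436: 1.
PR = (7 + 0.5·1)/11 × 100 = 68.2

68.2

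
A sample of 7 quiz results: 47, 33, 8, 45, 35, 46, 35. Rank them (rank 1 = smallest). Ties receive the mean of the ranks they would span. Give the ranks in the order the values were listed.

Sorted (ascending): 8, 33, 35, 35, 45, 46, 47
The 2 values of 35 occupy positions 3–4 → average rank (3+4)/2 = 3.5.

7, 2, 1, 5, 3.5, 6, 3.5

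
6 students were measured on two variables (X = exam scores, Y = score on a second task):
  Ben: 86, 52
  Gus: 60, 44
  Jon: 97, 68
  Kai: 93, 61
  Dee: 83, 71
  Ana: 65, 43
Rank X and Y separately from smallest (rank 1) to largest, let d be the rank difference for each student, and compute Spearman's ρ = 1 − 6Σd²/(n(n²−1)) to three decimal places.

Ranks of variable 1: 4, 1, 6, 5, 3, 2
Ranks of variable 2: 3, 2, 5, 4, 6, 1
d = r₁ − r₂: 1, -1, 1, 1, -3, 1
d²: 1, 1, 1, 1, 9, 1; Σd² = 14
ρ = 1 − 6·14/(6·35) = 1 − 84/210 = 0.600

0.600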